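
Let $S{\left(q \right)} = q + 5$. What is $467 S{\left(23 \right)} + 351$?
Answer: $13427$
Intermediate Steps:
$S{\left(q \right)} = 5 + q$
$467 S{\left(23 \right)} + 351 = 467 \left(5 + 23\right) + 351 = 467 \cdot 28 + 351 = 13076 + 351 = 13427$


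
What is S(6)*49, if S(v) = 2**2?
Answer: 196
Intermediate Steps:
S(v) = 4
S(6)*49 = 4*49 = 196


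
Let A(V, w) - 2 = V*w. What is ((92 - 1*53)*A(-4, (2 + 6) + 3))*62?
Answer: -101556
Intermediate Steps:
A(V, w) = 2 + V*w
((92 - 1*53)*A(-4, (2 + 6) + 3))*62 = ((92 - 1*53)*(2 - 4*((2 + 6) + 3)))*62 = ((92 - 53)*(2 - 4*(8 + 3)))*62 = (39*(2 - 4*11))*62 = (39*(2 - 44))*62 = (39*(-42))*62 = -1638*62 = -101556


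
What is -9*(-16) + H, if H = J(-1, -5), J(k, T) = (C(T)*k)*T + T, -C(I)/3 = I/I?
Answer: 124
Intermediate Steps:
C(I) = -3 (C(I) = -3*I/I = -3*1 = -3)
J(k, T) = T - 3*T*k (J(k, T) = (-3*k)*T + T = -3*T*k + T = T - 3*T*k)
H = -20 (H = -5*(1 - 3*(-1)) = -5*(1 + 3) = -5*4 = -20)
-9*(-16) + H = -9*(-16) - 20 = 144 - 20 = 124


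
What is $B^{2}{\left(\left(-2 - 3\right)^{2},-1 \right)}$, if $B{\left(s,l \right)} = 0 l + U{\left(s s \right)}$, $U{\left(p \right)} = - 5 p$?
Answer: $9765625$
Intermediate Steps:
$B{\left(s,l \right)} = - 5 s^{2}$ ($B{\left(s,l \right)} = 0 l - 5 s s = 0 - 5 s^{2} = - 5 s^{2}$)
$B^{2}{\left(\left(-2 - 3\right)^{2},-1 \right)} = \left(- 5 \left(\left(-2 - 3\right)^{2}\right)^{2}\right)^{2} = \left(- 5 \left(\left(-5\right)^{2}\right)^{2}\right)^{2} = \left(- 5 \cdot 25^{2}\right)^{2} = \left(\left(-5\right) 625\right)^{2} = \left(-3125\right)^{2} = 9765625$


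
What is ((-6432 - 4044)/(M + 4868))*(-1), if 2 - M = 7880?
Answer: -5238/1505 ≈ -3.4804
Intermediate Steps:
M = -7878 (M = 2 - 1*7880 = 2 - 7880 = -7878)
((-6432 - 4044)/(M + 4868))*(-1) = ((-6432 - 4044)/(-7878 + 4868))*(-1) = -10476/(-3010)*(-1) = -10476*(-1/3010)*(-1) = (5238/1505)*(-1) = -5238/1505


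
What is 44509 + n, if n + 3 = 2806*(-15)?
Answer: 2416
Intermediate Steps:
n = -42093 (n = -3 + 2806*(-15) = -3 - 42090 = -42093)
44509 + n = 44509 - 42093 = 2416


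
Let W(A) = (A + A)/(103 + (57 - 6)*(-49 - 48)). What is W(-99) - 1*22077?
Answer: -53470395/2422 ≈ -22077.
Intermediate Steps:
W(A) = -A/2422 (W(A) = (2*A)/(103 + 51*(-97)) = (2*A)/(103 - 4947) = (2*A)/(-4844) = (2*A)*(-1/4844) = -A/2422)
W(-99) - 1*22077 = -1/2422*(-99) - 1*22077 = 99/2422 - 22077 = -53470395/2422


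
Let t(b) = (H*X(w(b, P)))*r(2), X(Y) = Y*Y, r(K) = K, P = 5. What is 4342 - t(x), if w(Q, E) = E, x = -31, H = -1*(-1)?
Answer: 4292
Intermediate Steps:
H = 1
X(Y) = Y**2
t(b) = 50 (t(b) = (1*5**2)*2 = (1*25)*2 = 25*2 = 50)
4342 - t(x) = 4342 - 1*50 = 4342 - 50 = 4292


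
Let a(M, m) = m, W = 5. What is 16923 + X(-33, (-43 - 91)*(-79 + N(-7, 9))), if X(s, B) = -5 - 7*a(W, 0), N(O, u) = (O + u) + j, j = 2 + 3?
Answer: 16918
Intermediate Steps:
j = 5
N(O, u) = 5 + O + u (N(O, u) = (O + u) + 5 = 5 + O + u)
X(s, B) = -5 (X(s, B) = -5 - 7*0 = -5 + 0 = -5)
16923 + X(-33, (-43 - 91)*(-79 + N(-7, 9))) = 16923 - 5 = 16918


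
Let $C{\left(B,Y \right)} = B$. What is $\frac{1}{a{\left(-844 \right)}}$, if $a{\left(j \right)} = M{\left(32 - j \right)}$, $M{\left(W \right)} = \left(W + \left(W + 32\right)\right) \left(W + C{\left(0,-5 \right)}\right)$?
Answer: $\frac{1}{1562784} \approx 6.3988 \cdot 10^{-7}$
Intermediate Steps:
$M{\left(W \right)} = W \left(32 + 2 W\right)$ ($M{\left(W \right)} = \left(W + \left(W + 32\right)\right) \left(W + 0\right) = \left(W + \left(32 + W\right)\right) W = \left(32 + 2 W\right) W = W \left(32 + 2 W\right)$)
$a{\left(j \right)} = 2 \left(32 - j\right) \left(48 - j\right)$ ($a{\left(j \right)} = 2 \left(32 - j\right) \left(16 - \left(-32 + j\right)\right) = 2 \left(32 - j\right) \left(48 - j\right)$)
$\frac{1}{a{\left(-844 \right)}} = \frac{1}{3072 - -135040 + 2 \left(-844\right)^{2}} = \frac{1}{3072 + 135040 + 2 \cdot 712336} = \frac{1}{3072 + 135040 + 1424672} = \frac{1}{1562784}$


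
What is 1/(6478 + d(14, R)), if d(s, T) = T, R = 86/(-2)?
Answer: 1/6435 ≈ 0.00015540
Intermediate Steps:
R = -43 (R = 86*(-1/2) = -43)
1/(6478 + d(14, R)) = 1/(6478 - 43) = 1/6435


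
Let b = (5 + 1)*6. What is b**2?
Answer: 1296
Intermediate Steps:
b = 36 (b = 6*6 = 36)
b**2 = 36**2 = 1296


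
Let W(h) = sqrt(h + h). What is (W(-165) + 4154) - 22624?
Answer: -18470 + I*sqrt(330) ≈ -18470.0 + 18.166*I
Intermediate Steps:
W(h) = sqrt(2)*sqrt(h) (W(h) = sqrt(2*h) = sqrt(2)*sqrt(h))
(W(-165) + 4154) - 22624 = (sqrt(2)*sqrt(-165) + 4154) - 22624 = (sqrt(2)*(I*sqrt(165)) + 4154) - 22624 = (I*sqrt(330) + 4154) - 22624 = (4154 + I*sqrt(330)) - 22624 = -18470 + I*sqrt(330)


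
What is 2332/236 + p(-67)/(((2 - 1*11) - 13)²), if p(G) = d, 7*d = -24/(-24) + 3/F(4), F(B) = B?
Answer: 1128747/114224 ≈ 9.8819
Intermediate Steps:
d = ¼ (d = (-24/(-24) + 3/4)/7 = (-24*(-1/24) + 3*(¼))/7 = (1 + ¾)/7 = (⅐)*(7/4) = ¼ ≈ 0.25000)
p(G) = ¼
2332/236 + p(-67)/(((2 - 1*11) - 13)²) = 2332/236 + 1/(4*(((2 - 1*11) - 13)²)) = 2332*(1/236) + 1/(4*(((2 - 11) - 13)²)) = 583/59 + 1/(4*((-9 - 13)²)) = 583/59 + 1/(4*((-22)²)) = 583/59 + (¼)/484 = 583/59 + (¼)*(1/484) = 583/59 + 1/1936 = 1128747/114224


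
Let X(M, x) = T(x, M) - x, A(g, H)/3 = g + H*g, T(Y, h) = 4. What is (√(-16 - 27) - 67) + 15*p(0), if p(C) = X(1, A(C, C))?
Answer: -7 + I*√43 ≈ -7.0 + 6.5574*I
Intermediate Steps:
A(g, H) = 3*g + 3*H*g (A(g, H) = 3*(g + H*g) = 3*g + 3*H*g)
X(M, x) = 4 - x
p(C) = 4 - 3*C*(1 + C)
(√(-16 - 27) - 67) + 15*p(0) = (√(-16 - 27) - 67) + 15*(4 - 3*0*(1 + 0)) = (√(-43) - 67) + 15*(4 - 3*0*1) = (I*√43 - 67) + 15*(4 + 0) = (-67 + I*√43) + 15*4 = (-67 + I*√43) + 60 = -7 + I*√43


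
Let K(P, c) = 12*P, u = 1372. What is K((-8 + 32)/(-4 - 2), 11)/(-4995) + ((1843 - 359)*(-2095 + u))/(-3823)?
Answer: 1786492948/6365295 ≈ 280.66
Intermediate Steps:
K((-8 + 32)/(-4 - 2), 11)/(-4995) + ((1843 - 359)*(-2095 + u))/(-3823) = (12*((-8 + 32)/(-4 - 2)))/(-4995) + ((1843 - 359)*(-2095 + 1372))/(-3823) = (12*(24/(-6)))*(-1/4995) + (1484*(-723))*(-1/3823) = (12*(24*(-⅙)))*(-1/4995) - 1072932*(-1/3823) = (12*(-4))*(-1/4995) + 1072932/3823 = -48*(-1/4995) + 1072932/3823 = 16/1665 + 1072932/3823 = 1786492948/6365295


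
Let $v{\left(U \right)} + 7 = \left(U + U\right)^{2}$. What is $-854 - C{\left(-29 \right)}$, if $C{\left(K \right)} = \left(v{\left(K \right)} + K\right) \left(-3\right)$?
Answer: $9130$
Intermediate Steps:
$v{\left(U \right)} = -7 + 4 U^{2}$ ($v{\left(U \right)} = -7 + \left(U + U\right)^{2} = -7 + \left(2 U\right)^{2} = -7 + 4 U^{2}$)
$C{\left(K \right)} = 21 - 12 K^{2} - 3 K$ ($C{\left(K \right)} = \left(\left(-7 + 4 K^{2}\right) + K\right) \left(-3\right) = \left(-7 + K + 4 K^{2}\right) \left(-3\right) = 21 - 12 K^{2} - 3 K$)
$-854 - C{\left(-29 \right)} = -854 - \left(21 - 12 \left(-29\right)^{2} - -87\right) = -854 - \left(21 - 10092 + 87\right) = -854 - -9984 = -854 + 9984 = 9130$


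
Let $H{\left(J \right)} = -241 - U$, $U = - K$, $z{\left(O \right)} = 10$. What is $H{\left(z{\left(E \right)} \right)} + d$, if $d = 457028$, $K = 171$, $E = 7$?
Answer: $456958$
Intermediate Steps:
$U = -171$ ($U = \left(-1\right) 171 = -171$)
$H{\left(J \right)} = -70$ ($H{\left(J \right)} = -241 - -171 = -241 + 171 = -70$)
$H{\left(z{\left(E \right)} \right)} + d = -70 + 457028 = 456958$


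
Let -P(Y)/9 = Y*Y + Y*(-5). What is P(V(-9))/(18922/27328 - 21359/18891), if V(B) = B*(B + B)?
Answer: 59086732993344/113121625 ≈ 5.2233e+5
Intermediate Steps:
V(B) = 2*B² (V(B) = B*(2*B) = 2*B²)
P(Y) = -9*Y² + 45*Y (P(Y) = -9*(Y*Y + Y*(-5)) = -9*(Y² - 5*Y) = -9*Y² + 45*Y)
P(V(-9))/(18922/27328 - 21359/18891) = (9*(2*(-9)²)*(5 - 2*(-9)²))/(18922/27328 - 21359/18891) = (9*(2*81)*(5 - 2*81))/(18922*(1/27328) - 21359*1/18891) = (9*162*(5 - 1*162))/(9461/13664 - 21359/18891) = (9*162*(5 - 162))/(-113121625/258126624) = (9*162*(-157))*(-258126624/113121625) = -228906*(-258126624/113121625) = 59086732993344/113121625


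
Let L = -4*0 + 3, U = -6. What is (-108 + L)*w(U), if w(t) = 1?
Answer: -105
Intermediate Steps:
L = 3 (L = 0 + 3 = 3)
(-108 + L)*w(U) = (-108 + 3)*1 = -105*1 = -105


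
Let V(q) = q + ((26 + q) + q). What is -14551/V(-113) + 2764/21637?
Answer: 315705119/6772381 ≈ 46.617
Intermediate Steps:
V(q) = 26 + 3*q (V(q) = q + (26 + 2*q) = 26 + 3*q)
-14551/V(-113) + 2764/21637 = -14551/(26 + 3*(-113)) + 2764/21637 = -14551/(26 - 339) + 2764*(1/21637) = -14551/(-313) + 2764/21637 = -14551*(-1/313) + 2764/21637 = 14551/313 + 2764/21637 = 315705119/6772381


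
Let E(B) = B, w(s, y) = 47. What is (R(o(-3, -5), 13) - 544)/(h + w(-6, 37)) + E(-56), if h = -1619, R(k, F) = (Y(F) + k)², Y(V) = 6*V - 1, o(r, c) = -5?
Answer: -23168/393 ≈ -58.952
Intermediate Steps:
Y(V) = -1 + 6*V
R(k, F) = (-1 + k + 6*F)² (R(k, F) = ((-1 + 6*F) + k)² = (-1 + k + 6*F)²)
(R(o(-3, -5), 13) - 544)/(h + w(-6, 37)) + E(-56) = ((-1 - 5 + 6*13)² - 544)/(-1619 + 47) - 56 = ((-1 - 5 + 78)² - 544)/(-1572) - 56 = (72² - 544)*(-1/1572) - 56 = (5184 - 544)*(-1/1572) - 56 = 4640*(-1/1572) - 56 = -1160/393 - 56 = -23168/393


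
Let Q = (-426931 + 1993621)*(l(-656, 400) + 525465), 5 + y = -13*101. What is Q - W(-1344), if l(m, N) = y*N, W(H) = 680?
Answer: -2718207830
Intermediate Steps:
y = -1318 (y = -5 - 13*101 = -5 - 1313 = -1318)
l(m, N) = -1318*N
Q = -2718207150 (Q = (-426931 + 1993621)*(-1318*400 + 525465) = 1566690*(-527200 + 525465) = 1566690*(-1735) = -2718207150)
Q - W(-1344) = -2718207150 - 1*680 = -2718207150 - 680 = -2718207830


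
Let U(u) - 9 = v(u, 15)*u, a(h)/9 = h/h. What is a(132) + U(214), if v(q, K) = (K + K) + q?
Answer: 52234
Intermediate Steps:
a(h) = 9 (a(h) = 9*(h/h) = 9*1 = 9)
v(q, K) = q + 2*K (v(q, K) = 2*K + q = q + 2*K)
U(u) = 9 + u*(30 + u) (U(u) = 9 + (u + 2*15)*u = 9 + (u + 30)*u = 9 + (30 + u)*u = 9 + u*(30 + u))
a(132) + U(214) = 9 + (9 + 214*(30 + 214)) = 9 + (9 + 214*244) = 9 + (9 + 52216) = 9 + 52225 = 52234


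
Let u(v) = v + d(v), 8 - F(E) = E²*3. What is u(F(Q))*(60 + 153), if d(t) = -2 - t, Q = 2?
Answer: -426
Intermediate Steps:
F(E) = 8 - 3*E² (F(E) = 8 - E²*3 = 8 - 3*E²)
u(v) = -2 (u(v) = v + (-2 - v) = -2)
u(F(Q))*(60 + 153) = -2*(60 + 153) = -2*213 = -426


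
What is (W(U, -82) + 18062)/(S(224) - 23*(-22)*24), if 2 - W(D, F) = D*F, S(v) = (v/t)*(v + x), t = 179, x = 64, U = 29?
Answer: 609853/373048 ≈ 1.6348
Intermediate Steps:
S(v) = v*(64 + v)/179 (S(v) = (v/179)*(v + 64) = (v*(1/179))*(64 + v) = (v/179)*(64 + v) = v*(64 + v)/179)
W(D, F) = 2 - D*F
(W(U, -82) + 18062)/(S(224) - 23*(-22)*24) = ((2 - 1*29*(-82)) + 18062)/((1/179)*224*(64 + 224) - 23*(-22)*24) = ((2 + 2378) + 18062)/((1/179)*224*288 + 506*24) = (2380 + 18062)/(64512/179 + 12144) = 20442/(2238288/179) = 20442*(179/2238288) = 609853/373048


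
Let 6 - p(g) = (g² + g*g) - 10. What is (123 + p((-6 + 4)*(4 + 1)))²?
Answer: 3721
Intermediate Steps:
p(g) = 16 - 2*g² (p(g) = 6 - ((g² + g*g) - 10) = 6 - ((g² + g²) - 10) = 6 - (2*g² - 10) = 6 - (-10 + 2*g²) = 6 + (10 - 2*g²) = 16 - 2*g²)
(123 + p((-6 + 4)*(4 + 1)))² = (123 + (16 - 2*(-6 + 4)²*(4 + 1)²))² = (123 + (16 - 2*(-2*5)²))² = (123 + (16 - 2*(-10)²))² = (123 + (16 - 2*100))² = (123 + (16 - 200))² = (123 - 184)² = (-61)² = 3721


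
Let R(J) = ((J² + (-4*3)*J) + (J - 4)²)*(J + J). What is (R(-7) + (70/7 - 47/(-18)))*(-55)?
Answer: 3507955/18 ≈ 1.9489e+5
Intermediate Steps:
R(J) = 2*J*(J² + (-4 + J)² - 12*J) (R(J) = ((J² - 12*J) + (-4 + J)²)*(2*J) = (J² + (-4 + J)² - 12*J)*(2*J) = 2*J*(J² + (-4 + J)² - 12*J))
(R(-7) + (70/7 - 47/(-18)))*(-55) = (4*(-7)*(8 + (-7)² - 10*(-7)) + (70/7 - 47/(-18)))*(-55) = (4*(-7)*(8 + 49 + 70) + (70*(⅐) - 47*(-1/18)))*(-55) = (4*(-7)*127 + (10 + 47/18))*(-55) = (-3556 + 227/18)*(-55) = -63781/18*(-55) = 3507955/18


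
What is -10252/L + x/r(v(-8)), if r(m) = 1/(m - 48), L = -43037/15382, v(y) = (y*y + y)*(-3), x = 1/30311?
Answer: 4779922162112/1304494507 ≈ 3664.2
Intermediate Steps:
x = 1/30311 ≈ 3.2991e-5
v(y) = -3*y - 3*y² (v(y) = (y² + y)*(-3) = (y + y²)*(-3) = -3*y - 3*y²)
L = -43037/15382 (L = -43037*1/15382 = -43037/15382 ≈ -2.7979)
r(m) = 1/(-48 + m)
-10252/L + x/r(v(-8)) = -10252/(-43037/15382) + 1/(30311*(1/(-48 - 3*(-8)*(1 - 8)))) = -10252*(-15382/43037) + 1/(30311*(1/(-48 - 3*(-8)*(-7)))) = 157696264/43037 + 1/(30311*(1/(-48 - 168))) = 157696264/43037 + 1/(30311*(1/(-216))) = 157696264/43037 + 1/(30311*(-1/216)) = 157696264/43037 + (1/30311)*(-216) = 157696264/43037 - 216/30311 = 4779922162112/1304494507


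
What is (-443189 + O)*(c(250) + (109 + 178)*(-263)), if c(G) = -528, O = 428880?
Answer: 1087612781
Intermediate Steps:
(-443189 + O)*(c(250) + (109 + 178)*(-263)) = (-443189 + 428880)*(-528 + (109 + 178)*(-263)) = -14309*(-528 + 287*(-263)) = -14309*(-528 - 75481) = -14309*(-76009) = 1087612781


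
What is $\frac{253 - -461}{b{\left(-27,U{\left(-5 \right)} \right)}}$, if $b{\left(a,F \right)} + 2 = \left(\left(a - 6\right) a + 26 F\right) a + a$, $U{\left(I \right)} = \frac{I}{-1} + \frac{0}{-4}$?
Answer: $- \frac{357}{13798} \approx -0.025873$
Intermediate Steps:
$U{\left(I \right)} = - I$ ($U{\left(I \right)} = I \left(-1\right) + 0 \left(- \frac{1}{4}\right) = - I + 0 = - I$)
$b{\left(a,F \right)} = -2 + a + a \left(26 F + a \left(-6 + a\right)\right)$ ($b{\left(a,F \right)} = -2 + \left(\left(\left(a - 6\right) a + 26 F\right) a + a\right) = -2 + \left(\left(\left(-6 + a\right) a + 26 F\right) a + a\right) = -2 + \left(\left(a \left(-6 + a\right) + 26 F\right) a + a\right) = -2 + \left(\left(26 F + a \left(-6 + a\right)\right) a + a\right) = -2 + \left(a \left(26 F + a \left(-6 + a\right)\right) + a\right) = -2 + \left(a + a \left(26 F + a \left(-6 + a\right)\right)\right) = -2 + a + a \left(26 F + a \left(-6 + a\right)\right)$)
$\frac{253 - -461}{b{\left(-27,U{\left(-5 \right)} \right)}} = \frac{253 - -461}{-2 - 27 + \left(-27\right)^{3} - 6 \left(-27\right)^{2} + 26 \left(\left(-1\right) \left(-5\right)\right) \left(-27\right)} = \frac{253 + 461}{-2 - 27 - 19683 - 4374 + 26 \cdot 5 \left(-27\right)} = \frac{714}{-2 - 27 - 19683 - 4374 - 3510} = \frac{714}{-27596} = 714 \left(- \frac{1}{27596}\right) = - \frac{357}{13798}$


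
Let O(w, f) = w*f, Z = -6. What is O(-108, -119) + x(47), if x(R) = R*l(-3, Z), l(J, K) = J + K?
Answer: 12429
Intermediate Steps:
O(w, f) = f*w
x(R) = -9*R (x(R) = R*(-3 - 6) = R*(-9) = -9*R)
O(-108, -119) + x(47) = -119*(-108) - 9*47 = 12852 - 423 = 12429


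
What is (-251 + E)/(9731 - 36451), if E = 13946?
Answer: -2739/5344 ≈ -0.51254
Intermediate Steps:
(-251 + E)/(9731 - 36451) = (-251 + 13946)/(9731 - 36451) = 13695/(-26720) = 13695*(-1/26720) = -2739/5344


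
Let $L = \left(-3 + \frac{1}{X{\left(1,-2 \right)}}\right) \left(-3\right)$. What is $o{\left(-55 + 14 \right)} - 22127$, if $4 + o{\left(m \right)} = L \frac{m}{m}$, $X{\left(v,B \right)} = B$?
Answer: $- \frac{44241}{2} \approx -22121.0$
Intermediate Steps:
$L = \frac{21}{2}$ ($L = \left(-3 + \frac{1}{-2}\right) \left(-3\right) = \left(-3 - \frac{1}{2}\right) \left(-3\right) = \left(- \frac{7}{2}\right) \left(-3\right) = \frac{21}{2} \approx 10.5$)
$o{\left(m \right)} = \frac{13}{2}$ ($o{\left(m \right)} = -4 + \frac{21 \frac{m}{m}}{2} = -4 + \frac{21}{2} \cdot 1 = -4 + \frac{21}{2} = \frac{13}{2}$)
$o{\left(-55 + 14 \right)} - 22127 = \frac{13}{2} - 22127 = - \frac{44241}{2}$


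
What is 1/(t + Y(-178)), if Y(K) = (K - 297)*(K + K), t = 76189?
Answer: 1/245289 ≈ 4.0768e-6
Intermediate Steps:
Y(K) = 2*K*(-297 + K) (Y(K) = (-297 + K)*(2*K) = 2*K*(-297 + K))
1/(t + Y(-178)) = 1/(76189 + 2*(-178)*(-297 - 178)) = 1/(76189 + 2*(-178)*(-475)) = 1/(76189 + 169100) = 1/245289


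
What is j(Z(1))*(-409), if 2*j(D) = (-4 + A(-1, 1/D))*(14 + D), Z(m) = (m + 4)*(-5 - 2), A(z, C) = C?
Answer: -173007/10 ≈ -17301.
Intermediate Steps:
Z(m) = -28 - 7*m (Z(m) = (4 + m)*(-7) = -28 - 7*m)
j(D) = (-4 + 1/D)*(14 + D)/2 (j(D) = ((-4 + 1/D)*(14 + D))/2 = (-4 + 1/D)*(14 + D)/2)
j(Z(1))*(-409) = (-55/2 - 2*(-28 - 7*1) + 7/(-28 - 7*1))*(-409) = (-55/2 - 2*(-28 - 7) + 7/(-28 - 7))*(-409) = (-55/2 - 2*(-35) + 7/(-35))*(-409) = (-55/2 + 70 + 7*(-1/35))*(-409) = (-55/2 + 70 - ⅕)*(-409) = (423/10)*(-409) = -173007/10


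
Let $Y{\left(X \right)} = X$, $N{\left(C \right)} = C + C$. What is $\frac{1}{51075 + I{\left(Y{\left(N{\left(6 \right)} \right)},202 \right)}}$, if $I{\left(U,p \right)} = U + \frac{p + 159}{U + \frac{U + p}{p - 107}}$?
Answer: $\frac{1354}{69206093} \approx 1.9565 \cdot 10^{-5}$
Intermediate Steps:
$N{\left(C \right)} = 2 C$
$I{\left(U,p \right)} = U + \frac{159 + p}{U + \frac{U + p}{-107 + p}}$ ($I{\left(U,p \right)} = U + \frac{159 + p}{U + \frac{U + p}{p - 107}} = U + \frac{159 + p}{U + \frac{U + p}{-107 + p}}$)
$\frac{1}{51075 + I{\left(Y{\left(N{\left(6 \right)} \right)},202 \right)}} = \frac{1}{51075 + \frac{-17013 + 202^{2} - 106 \left(2 \cdot 6\right)^{2} + 52 \cdot 202 + 2 \cdot 6 \cdot 202 + 202 \left(2 \cdot 6\right)^{2}}{202 - 106 \cdot 2 \cdot 6 + 2 \cdot 6 \cdot 202}} = \frac{1}{51075 + \frac{-17013 + 40804 - 106 \cdot 12^{2} + 10504 + 12 \cdot 202 + 202 \cdot 12^{2}}{202 - 1272 + 12 \cdot 202}} = \frac{1}{51075 + \frac{-17013 + 40804 - 15264 + 10504 + 2424 + 202 \cdot 144}{202 - 1272 + 2424}} = \frac{1}{51075 + \frac{-17013 + 40804 - 15264 + 10504 + 2424 + 29088}{1354}} = \frac{1}{51075 + \frac{1}{1354} \cdot 50543} = \frac{1}{51075 + \frac{50543}{1354}} = \frac{1}{\frac{69206093}{1354}} = \frac{1354}{69206093}$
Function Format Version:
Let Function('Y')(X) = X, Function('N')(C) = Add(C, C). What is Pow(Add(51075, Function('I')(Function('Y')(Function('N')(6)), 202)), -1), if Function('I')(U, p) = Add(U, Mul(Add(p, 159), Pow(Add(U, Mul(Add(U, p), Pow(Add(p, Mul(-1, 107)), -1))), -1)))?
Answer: Rational(1354, 69206093) ≈ 1.9565e-5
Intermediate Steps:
Function('N')(C) = Mul(2, C)
Function('I')(U, p) = Add(U, Mul(Pow(Add(U, Mul(Pow(Add(-107, p), -1), Add(U, p))), -1), Add(159, p))) (Function('I')(U, p) = Add(U, Mul(Add(159, p), Pow(Add(U, Mul(Add(U, p), Pow(Add(p, -107), -1))), -1))) = Add(U, Mul(Add(159, p), Pow(Add(U, Mul(Add(U, p), Pow(Add(-107, p), -1))), -1))) = Add(U, Mul(Add(159, p), Pow(Add(U, Mul(Pow(Add(-107, p), -1), Add(U, p))), -1))) = Add(U, Mul(Pow(Add(U, Mul(Pow(Add(-107, p), -1), Add(U, p))), -1), Add(159, p))))
Pow(Add(51075, Function('I')(Function('Y')(Function('N')(6)), 202)), -1) = Pow(Add(51075, Mul(Pow(Add(202, Mul(-106, Mul(2, 6)), Mul(Mul(2, 6), 202)), -1), Add(-17013, Pow(202, 2), Mul(-106, Pow(Mul(2, 6), 2)), Mul(52, 202), Mul(Mul(2, 6), 202), Mul(202, Pow(Mul(2, 6), 2))))), -1) = Pow(Add(51075, Mul(Pow(Add(202, Mul(-106, 12), Mul(12, 202)), -1), Add(-17013, 40804, Mul(-106, Pow(12, 2)), 10504, Mul(12, 202), Mul(202, Pow(12, 2))))), -1) = Pow(Add(51075, Mul(Pow(Add(202, -1272, 2424), -1), Add(-17013, 40804, Mul(-106, 144), 10504, 2424, Mul(202, 144)))), -1) = Pow(Add(51075, Mul(Pow(1354, -1), Add(-17013, 40804, -15264, 10504, 2424, 29088))), -1) = Pow(Add(51075, Mul(Rational(1, 1354), 50543)), -1) = Pow(Add(51075, Rational(50543, 1354)), -1) = Pow(Rational(69206093, 1354), -1) = Rational(1354, 69206093)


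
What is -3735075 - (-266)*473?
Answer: -3609257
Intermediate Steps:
-3735075 - (-266)*473 = -3735075 - 1*(-125818) = -3735075 + 125818 = -3609257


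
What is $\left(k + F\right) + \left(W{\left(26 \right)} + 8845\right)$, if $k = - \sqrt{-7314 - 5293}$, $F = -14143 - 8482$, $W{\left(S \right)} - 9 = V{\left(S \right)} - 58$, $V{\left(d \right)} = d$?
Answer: $-13803 - i \sqrt{12607} \approx -13803.0 - 112.28 i$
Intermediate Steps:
$W{\left(S \right)} = -49 + S$ ($W{\left(S \right)} = 9 + \left(S - 58\right) = 9 + \left(-58 + S\right) = -49 + S$)
$F = -22625$
$k = - i \sqrt{12607}$ ($k = - \sqrt{-12607} = - i \sqrt{12607} \approx - 112.28 i$)
$\left(k + F\right) + \left(W{\left(26 \right)} + 8845\right) = \left(- i \sqrt{12607} - 22625\right) + \left(\left(-49 + 26\right) + 8845\right) = \left(-22625 - i \sqrt{12607}\right) + \left(-23 + 8845\right) = \left(-22625 - i \sqrt{12607}\right) + 8822 = -13803 - i \sqrt{12607}$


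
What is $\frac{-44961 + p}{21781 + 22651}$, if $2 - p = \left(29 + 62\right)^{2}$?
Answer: $- \frac{6655}{5554} \approx -1.1982$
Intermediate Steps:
$p = -8279$ ($p = 2 - \left(29 + 62\right)^{2} = 2 - 91^{2} = 2 - 8281 = -8279$)
$\frac{-44961 + p}{21781 + 22651} = \frac{-44961 - 8279}{21781 + 22651} = - \frac{53240}{44432} = \left(-53240\right) \frac{1}{44432} = - \frac{6655}{5554}$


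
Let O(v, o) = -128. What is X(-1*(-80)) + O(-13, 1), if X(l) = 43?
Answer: -85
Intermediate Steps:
X(-1*(-80)) + O(-13, 1) = 43 - 128 = -85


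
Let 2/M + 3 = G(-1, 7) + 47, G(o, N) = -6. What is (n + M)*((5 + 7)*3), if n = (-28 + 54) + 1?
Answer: 18504/19 ≈ 973.89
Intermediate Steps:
n = 27 (n = 26 + 1 = 27)
M = 1/19 (M = 2/(-3 + (-6 + 47)) = 2/(-3 + 41) = 2/38 = 2*(1/38) = 1/19 ≈ 0.052632)
(n + M)*((5 + 7)*3) = (27 + 1/19)*((5 + 7)*3) = 514*(12*3)/19 = (514/19)*36 = 18504/19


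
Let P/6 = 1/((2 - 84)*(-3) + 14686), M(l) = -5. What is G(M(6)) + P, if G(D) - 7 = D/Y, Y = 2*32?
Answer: 1653815/238912 ≈ 6.9223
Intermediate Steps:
Y = 64
P = 3/7466 (P = 6/((2 - 84)*(-3) + 14686) = 6/(-82*(-3) + 14686) = 6/(246 + 14686) = 6/14932 = 6*(1/14932) = 3/7466 ≈ 0.00040182)
G(D) = 7 + D/64
G(M(6)) + P = (7 + (1/64)*(-5)) + 3/7466 = (7 - 5/64) + 3/7466 = 443/64 + 3/7466 = 1653815/238912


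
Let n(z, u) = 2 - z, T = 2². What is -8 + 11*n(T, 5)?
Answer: -30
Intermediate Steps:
T = 4
-8 + 11*n(T, 5) = -8 + 11*(2 - 1*4) = -8 + 11*(2 - 4) = -8 + 11*(-2) = -8 - 22 = -30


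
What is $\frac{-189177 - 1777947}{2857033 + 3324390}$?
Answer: $- \frac{1967124}{6181423} \approx -0.31823$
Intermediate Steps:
$\frac{-189177 - 1777947}{2857033 + 3324390} = - \frac{1967124}{6181423}$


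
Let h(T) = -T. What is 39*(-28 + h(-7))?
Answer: -819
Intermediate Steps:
39*(-28 + h(-7)) = 39*(-28 - 1*(-7)) = 39*(-28 + 7) = 39*(-21) = -819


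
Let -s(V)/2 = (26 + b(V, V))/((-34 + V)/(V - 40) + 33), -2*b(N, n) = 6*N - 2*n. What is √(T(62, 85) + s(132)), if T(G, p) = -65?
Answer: I*√125295753/1567 ≈ 7.1433*I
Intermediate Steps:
b(N, n) = n - 3*N (b(N, n) = -(6*N - 2*n)/2 = -(-2*n + 6*N)/2 = n - 3*N)
s(V) = -2*(26 - 2*V)/(33 + (-34 + V)/(-40 + V)) (s(V) = -2*(26 + (V - 3*V))/((-34 + V)/(V - 40) + 33) = -2*(26 - 2*V)/((-34 + V)/(-40 + V) + 33) = -2*(26 - 2*V)/(33 + (-34 + V)/(-40 + V)))
√(T(62, 85) + s(132)) = √(-65 + 2*(520 + 132² - 53*132)/(-677 + 17*132)) = √(-65 + 2*(520 + 17424 - 6996)/(-677 + 2244)) = √(-65 + 2*10948/1567) = √(-65 + 2*(1/1567)*10948) = √(-65 + 21896/1567) = √(-79959/1567) = I*√125295753/1567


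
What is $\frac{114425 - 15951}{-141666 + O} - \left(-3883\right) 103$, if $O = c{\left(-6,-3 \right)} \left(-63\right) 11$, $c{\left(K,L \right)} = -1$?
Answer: $\frac{56381911903}{140973} \approx 3.9995 \cdot 10^{5}$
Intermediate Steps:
$O = 693$ ($O = \left(-1\right) \left(-63\right) 11 = 63 \cdot 11 = 693$)
$\frac{114425 - 15951}{-141666 + O} - \left(-3883\right) 103 = \frac{114425 - 15951}{-141666 + 693} - \left(-3883\right) 103 = \frac{98474}{-140973} - -399949 = 98474 \left(- \frac{1}{140973}\right) + 399949 = - \frac{98474}{140973} + 399949 = \frac{56381911903}{140973}$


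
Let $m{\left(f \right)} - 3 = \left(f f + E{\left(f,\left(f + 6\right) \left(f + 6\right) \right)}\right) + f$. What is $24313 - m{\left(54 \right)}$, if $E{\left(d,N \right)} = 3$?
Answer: $21337$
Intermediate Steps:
$m{\left(f \right)} = 6 + f + f^{2}$ ($m{\left(f \right)} = 3 + \left(\left(f f + 3\right) + f\right) = 3 + \left(\left(f^{2} + 3\right) + f\right) = 3 + \left(\left(3 + f^{2}\right) + f\right) = 3 + \left(3 + f + f^{2}\right) = 6 + f + f^{2}$)
$24313 - m{\left(54 \right)} = 24313 - \left(6 + 54 + 54^{2}\right) = 24313 - \left(6 + 54 + 2916\right) = 24313 - 2976 = 21337$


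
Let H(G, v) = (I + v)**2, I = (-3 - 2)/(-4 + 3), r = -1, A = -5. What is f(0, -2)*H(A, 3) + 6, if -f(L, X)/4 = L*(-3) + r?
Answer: 262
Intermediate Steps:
f(L, X) = 4 + 12*L (f(L, X) = -4*(L*(-3) - 1) = -4*(-3*L - 1) = -4*(-1 - 3*L) = 4 + 12*L)
I = 5 (I = -5/(-1) = -5*(-1) = 5)
H(G, v) = (5 + v)**2
f(0, -2)*H(A, 3) + 6 = (4 + 12*0)*(5 + 3)**2 + 6 = (4 + 0)*8**2 + 6 = 4*64 + 6 = 256 + 6 = 262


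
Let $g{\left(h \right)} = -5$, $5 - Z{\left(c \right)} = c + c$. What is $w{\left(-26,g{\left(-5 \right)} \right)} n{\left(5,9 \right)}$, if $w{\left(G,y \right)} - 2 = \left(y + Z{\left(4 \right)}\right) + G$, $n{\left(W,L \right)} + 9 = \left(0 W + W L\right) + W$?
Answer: $-1312$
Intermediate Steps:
$Z{\left(c \right)} = 5 - 2 c$ ($Z{\left(c \right)} = 5 - \left(c + c\right) = 5 - 2 c$)
$n{\left(W,L \right)} = -9 + W + L W$ ($n{\left(W,L \right)} = -9 + \left(\left(0 W + W L\right) + W\right) = -9 + \left(\left(0 + L W\right) + W\right) = -9 + \left(L W + W\right) = -9 + \left(W + L W\right) = -9 + W + L W$)
$w{\left(G,y \right)} = -1 + G + y$ ($w{\left(G,y \right)} = 2 + \left(\left(y + \left(5 - 8\right)\right) + G\right) = 2 + \left(\left(y - 3\right) + G\right) = 2 + \left(\left(-3 + y\right) + G\right) = 2 + \left(-3 + G + y\right) = -1 + G + y$)
$w{\left(-26,g{\left(-5 \right)} \right)} n{\left(5,9 \right)} = \left(-1 - 26 - 5\right) \left(-9 + 5 + 9 \cdot 5\right) = - 32 \left(-9 + 5 + 45\right) = \left(-32\right) 41 = -1312$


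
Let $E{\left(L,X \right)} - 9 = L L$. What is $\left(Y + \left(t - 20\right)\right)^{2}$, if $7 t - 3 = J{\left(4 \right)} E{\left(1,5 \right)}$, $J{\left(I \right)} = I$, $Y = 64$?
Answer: $\frac{123201}{49} \approx 2514.3$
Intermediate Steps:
$E{\left(L,X \right)} = 9 + L^{2}$ ($E{\left(L,X \right)} = 9 + L L = 9 + L^{2}$)
$t = \frac{43}{7}$ ($t = \frac{3}{7} + \frac{4 \left(9 + 1^{2}\right)}{7} = \frac{3}{7} + \frac{4 \left(9 + 1\right)}{7} = \frac{3}{7} + \frac{4 \cdot 10}{7} = \frac{3}{7} + \frac{1}{7} \cdot 40 = \frac{3}{7} + \frac{40}{7} = \frac{43}{7} \approx 6.1429$)
$\left(Y + \left(t - 20\right)\right)^{2} = \left(64 + \left(\frac{43}{7} - 20\right)\right)^{2} = \left(64 - \frac{97}{7}\right)^{2} = \left(\frac{351}{7}\right)^{2} = \frac{123201}{49}$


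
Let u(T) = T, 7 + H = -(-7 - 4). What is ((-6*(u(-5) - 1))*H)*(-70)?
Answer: -10080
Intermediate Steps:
H = 4 (H = -7 - (-7 - 4) = -7 - 1*(-11) = -7 + 11 = 4)
((-6*(u(-5) - 1))*H)*(-70) = (-6*(-5 - 1)*4)*(-70) = (-6*(-6)*4)*(-70) = (36*4)*(-70) = 144*(-70) = -10080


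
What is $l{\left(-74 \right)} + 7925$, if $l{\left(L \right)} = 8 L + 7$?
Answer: $7340$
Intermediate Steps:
$l{\left(L \right)} = 7 + 8 L$
$l{\left(-74 \right)} + 7925 = \left(7 + 8 \left(-74\right)\right) + 7925 = \left(7 - 592\right) + 7925 = -585 + 7925 = 7340$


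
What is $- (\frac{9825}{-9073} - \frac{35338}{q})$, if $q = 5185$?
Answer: $\frac{371564299}{47043505} \approx 7.8983$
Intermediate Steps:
$- (\frac{9825}{-9073} - \frac{35338}{q}) = - (\frac{9825}{-9073} - \frac{35338}{5185}) = - (9825 \left(- \frac{1}{9073}\right) - \frac{35338}{5185}) = - (- \frac{9825}{9073} - \frac{35338}{5185}) = \left(-1\right) \left(- \frac{371564299}{47043505}\right) = \frac{371564299}{47043505}$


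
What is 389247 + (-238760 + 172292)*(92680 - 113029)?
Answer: 1352946579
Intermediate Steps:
389247 + (-238760 + 172292)*(92680 - 113029) = 389247 - 66468*(-20349) = 389247 + 1352557332 = 1352946579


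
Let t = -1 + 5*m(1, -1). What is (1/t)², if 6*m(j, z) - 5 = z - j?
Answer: 4/9 ≈ 0.44444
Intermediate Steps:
m(j, z) = ⅚ - j/6 + z/6 (m(j, z) = ⅚ + (z - j)/6 = ⅚ + (-j/6 + z/6) = ⅚ - j/6 + z/6)
t = 3/2 (t = -1 + 5*(⅚ - ⅙*1 + (⅙)*(-1)) = -1 + 5*(⅚ - ⅙ - ⅙) = -1 + 5*(½) = -1 + 5/2 = 3/2 ≈ 1.5000)
(1/t)² = (1/(3/2))² = (⅔)² = 4/9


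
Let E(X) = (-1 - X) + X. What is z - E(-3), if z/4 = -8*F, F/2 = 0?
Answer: 1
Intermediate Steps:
F = 0 (F = 2*0 = 0)
E(X) = -1
z = 0 (z = 4*(-8*0) = 4*0 = 0)
z - E(-3) = 0 - 1*(-1) = 0 + 1 = 1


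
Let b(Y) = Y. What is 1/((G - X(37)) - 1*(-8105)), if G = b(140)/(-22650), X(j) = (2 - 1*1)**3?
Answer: 2265/18355546 ≈ 0.00012340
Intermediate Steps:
X(j) = 1 (X(j) = (2 - 1)**3 = 1**3 = 1)
G = -14/2265 (G = 140/(-22650) = 140*(-1/22650) = -14/2265 ≈ -0.0061810)
1/((G - X(37)) - 1*(-8105)) = 1/((-14/2265 - 1*1) - 1*(-8105)) = 1/((-14/2265 - 1) + 8105) = 1/(-2279/2265 + 8105) = 1/(18355546/2265) = 2265/18355546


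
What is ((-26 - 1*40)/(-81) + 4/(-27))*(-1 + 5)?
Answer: 8/3 ≈ 2.6667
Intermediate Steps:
((-26 - 1*40)/(-81) + 4/(-27))*(-1 + 5) = ((-26 - 40)*(-1/81) + 4*(-1/27))*4 = (-66*(-1/81) - 4/27)*4 = (22/27 - 4/27)*4 = (⅔)*4 = 8/3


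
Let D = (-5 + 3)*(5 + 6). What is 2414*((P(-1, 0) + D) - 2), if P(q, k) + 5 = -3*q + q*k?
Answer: -62764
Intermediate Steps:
D = -22 (D = -2*11 = -22)
P(q, k) = -5 - 3*q + k*q (P(q, k) = -5 + (-3*q + q*k) = -5 + (-3*q + k*q) = -5 - 3*q + k*q)
2414*((P(-1, 0) + D) - 2) = 2414*(((-5 - 3*(-1) + 0*(-1)) - 22) - 2) = 2414*(((-5 + 3 + 0) - 22) - 2) = 2414*((-2 - 22) - 2) = 2414*(-24 - 2) = 2414*(-26) = -62764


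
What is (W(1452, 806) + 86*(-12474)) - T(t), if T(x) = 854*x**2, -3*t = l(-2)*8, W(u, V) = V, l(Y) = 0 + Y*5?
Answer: -15113222/9 ≈ -1.6792e+6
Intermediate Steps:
l(Y) = 5*Y (l(Y) = 0 + 5*Y = 5*Y)
t = 80/3 (t = -5*(-2)*8/3 = -(-10)*8/3 = -1/3*(-80) = 80/3 ≈ 26.667)
(W(1452, 806) + 86*(-12474)) - T(t) = (806 + 86*(-12474)) - 854*(80/3)**2 = (806 - 1072764) - 854*6400/9 = -1071958 - 1*5465600/9 = -1071958 - 5465600/9 = -15113222/9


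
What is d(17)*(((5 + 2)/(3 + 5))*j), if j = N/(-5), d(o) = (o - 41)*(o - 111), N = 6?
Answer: -11844/5 ≈ -2368.8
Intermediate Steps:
d(o) = (-111 + o)*(-41 + o) (d(o) = (-41 + o)*(-111 + o) = (-111 + o)*(-41 + o))
j = -6/5 (j = 6/(-5) = 6*(-⅕) = -6/5 ≈ -1.2000)
d(17)*(((5 + 2)/(3 + 5))*j) = (4551 + 17² - 152*17)*(((5 + 2)/(3 + 5))*(-6/5)) = (4551 + 289 - 2584)*((7/8)*(-6/5)) = 2256*((7*(⅛))*(-6/5)) = 2256*((7/8)*(-6/5)) = 2256*(-21/20) = -11844/5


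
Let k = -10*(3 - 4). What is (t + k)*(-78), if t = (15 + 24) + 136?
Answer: -14430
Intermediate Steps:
k = 10 (k = -10*(-1) = 10)
t = 175 (t = 39 + 136 = 175)
(t + k)*(-78) = (175 + 10)*(-78) = 185*(-78) = -14430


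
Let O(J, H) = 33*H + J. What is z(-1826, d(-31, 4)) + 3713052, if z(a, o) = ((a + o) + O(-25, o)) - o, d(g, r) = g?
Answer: 3710178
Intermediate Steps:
O(J, H) = J + 33*H
z(a, o) = -25 + a + 33*o (z(a, o) = ((a + o) + (-25 + 33*o)) - o = (-25 + a + 34*o) - o = -25 + a + 33*o)
z(-1826, d(-31, 4)) + 3713052 = (-25 - 1826 + 33*(-31)) + 3713052 = (-25 - 1826 - 1023) + 3713052 = -2874 + 3713052 = 3710178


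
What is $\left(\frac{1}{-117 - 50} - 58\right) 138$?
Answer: $- \frac{1336806}{167} \approx -8004.8$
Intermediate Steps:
$\left(\frac{1}{-117 - 50} - 58\right) 138 = \left(\frac{1}{-167} - 58\right) 138 = \left(- \frac{1}{167} - 58\right) 138 = \left(- \frac{9687}{167}\right) 138 = - \frac{1336806}{167}$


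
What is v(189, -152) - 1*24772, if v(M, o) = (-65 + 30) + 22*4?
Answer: -24719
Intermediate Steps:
v(M, o) = 53 (v(M, o) = -35 + 88 = 53)
v(189, -152) - 1*24772 = 53 - 1*24772 = 53 - 24772 = -24719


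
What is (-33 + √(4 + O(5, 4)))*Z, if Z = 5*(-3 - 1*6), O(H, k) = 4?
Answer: 1485 - 90*√2 ≈ 1357.7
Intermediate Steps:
Z = -45 (Z = 5*(-3 - 6) = 5*(-9) = -45)
(-33 + √(4 + O(5, 4)))*Z = (-33 + √(4 + 4))*(-45) = (-33 + √8)*(-45) = (-33 + 2*√2)*(-45) = 1485 - 90*√2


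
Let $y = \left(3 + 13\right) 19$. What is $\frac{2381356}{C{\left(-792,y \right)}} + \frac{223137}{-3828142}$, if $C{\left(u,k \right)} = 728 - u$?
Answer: $\frac{1139478719039}{727346980} \approx 1566.6$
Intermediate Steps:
$y = 304$ ($y = 16 \cdot 19 = 304$)
$\frac{2381356}{C{\left(-792,y \right)}} + \frac{223137}{-3828142} = \frac{2381356}{728 - -792} + \frac{223137}{-3828142} = \frac{2381356}{728 + 792} + 223137 \left(- \frac{1}{3828142}\right) = \frac{2381356}{1520} - \frac{223137}{3828142} = 2381356 \cdot \frac{1}{1520} - \frac{223137}{3828142} = \frac{595339}{380} - \frac{223137}{3828142} = \frac{1139478719039}{727346980}$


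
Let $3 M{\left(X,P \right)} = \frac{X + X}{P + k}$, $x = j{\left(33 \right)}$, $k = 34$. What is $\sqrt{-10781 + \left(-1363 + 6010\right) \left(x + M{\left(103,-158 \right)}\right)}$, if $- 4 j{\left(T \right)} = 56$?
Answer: $\frac{i \sqrt{301417030}}{62} \approx 280.02 i$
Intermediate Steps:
$j{\left(T \right)} = -14$ ($j{\left(T \right)} = \left(- \frac{1}{4}\right) 56 = -14$)
$x = -14$
$M{\left(X,P \right)} = \frac{2 X}{3 \left(34 + P\right)}$ ($M{\left(X,P \right)} = \frac{\left(X + X\right) \frac{1}{P + 34}}{3} = \frac{2 X \frac{1}{34 + P}}{3} = \frac{2 X}{3 \left(34 + P\right)}$)
$\sqrt{-10781 + \left(-1363 + 6010\right) \left(x + M{\left(103,-158 \right)}\right)} = \sqrt{-10781 + \left(-1363 + 6010\right) \left(-14 + \frac{2}{3} \cdot 103 \frac{1}{34 - 158}\right)} = \sqrt{-10781 + 4647 \left(-14 + \frac{2}{3} \cdot 103 \frac{1}{-124}\right)} = \sqrt{-10781 + 4647 \left(-14 + \frac{2}{3} \cdot 103 \left(- \frac{1}{124}\right)\right)} = \sqrt{-10781 + 4647 \left(-14 - \frac{103}{186}\right)} = \sqrt{-10781 + 4647 \left(- \frac{2707}{186}\right)} = \sqrt{-10781 - \frac{4193143}{62}} = \sqrt{- \frac{4861565}{62}} = \frac{i \sqrt{301417030}}{62}$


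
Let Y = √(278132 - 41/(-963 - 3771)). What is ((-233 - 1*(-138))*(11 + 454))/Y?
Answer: -132525*√692572064654/1316676929 ≈ -83.763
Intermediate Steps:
Y = √692572064654/1578 (Y = √(278132 - 41/(-4734)) = √(278132 - 41*(-1/4734)) = √(278132 + 41/4734) = √(1316676929/4734) = √692572064654/1578 ≈ 527.38)
((-233 - 1*(-138))*(11 + 454))/Y = ((-233 - 1*(-138))*(11 + 454))/((√692572064654/1578)) = ((-233 + 138)*465)*(3*√692572064654/1316676929) = (-95*465)*(3*√692572064654/1316676929) = -132525*√692572064654/1316676929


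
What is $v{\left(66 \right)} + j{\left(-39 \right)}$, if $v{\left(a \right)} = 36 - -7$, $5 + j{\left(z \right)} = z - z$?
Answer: $38$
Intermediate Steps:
$j{\left(z \right)} = -5$ ($j{\left(z \right)} = -5 + \left(z - z\right) = -5 + 0 = -5$)
$v{\left(a \right)} = 43$ ($v{\left(a \right)} = 36 + 7 = 43$)
$v{\left(66 \right)} + j{\left(-39 \right)} = 43 - 5 = 38$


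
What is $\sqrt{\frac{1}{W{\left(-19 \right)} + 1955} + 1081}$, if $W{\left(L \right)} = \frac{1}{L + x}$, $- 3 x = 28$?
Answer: $\frac{3 \sqrt{829161431359}}{83086} \approx 32.879$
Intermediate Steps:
$x = - \frac{28}{3}$ ($x = \left(- \frac{1}{3}\right) 28 = - \frac{28}{3} \approx -9.3333$)
$W{\left(L \right)} = \frac{1}{- \frac{28}{3} + L}$ ($W{\left(L \right)} = \frac{1}{L - \frac{28}{3}} = \frac{1}{- \frac{28}{3} + L}$)
$\sqrt{\frac{1}{W{\left(-19 \right)} + 1955} + 1081} = \sqrt{\frac{1}{\frac{3}{-28 + 3 \left(-19\right)} + 1955} + 1081} = \sqrt{\frac{1}{\frac{3}{-28 - 57} + 1955} + 1081} = \sqrt{\frac{1}{\frac{3}{-85} + 1955} + 1081} = \sqrt{\frac{1}{3 \left(- \frac{1}{85}\right) + 1955} + 1081} = \sqrt{\frac{1}{- \frac{3}{85} + 1955} + 1081} = \sqrt{\frac{1}{\frac{166172}{85}} + 1081} = \sqrt{\frac{85}{166172} + 1081} = \sqrt{\frac{179632017}{166172}} = \frac{3 \sqrt{829161431359}}{83086}$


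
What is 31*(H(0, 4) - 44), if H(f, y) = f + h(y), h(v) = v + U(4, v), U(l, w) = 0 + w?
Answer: -1116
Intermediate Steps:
U(l, w) = w
h(v) = 2*v (h(v) = v + v = 2*v)
H(f, y) = f + 2*y
31*(H(0, 4) - 44) = 31*((0 + 2*4) - 44) = 31*((0 + 8) - 44) = 31*(8 - 44) = 31*(-36) = -1116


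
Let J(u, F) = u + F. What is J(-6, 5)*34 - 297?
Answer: -331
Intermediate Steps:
J(u, F) = F + u
J(-6, 5)*34 - 297 = (5 - 6)*34 - 297 = -1*34 - 297 = -34 - 297 = -331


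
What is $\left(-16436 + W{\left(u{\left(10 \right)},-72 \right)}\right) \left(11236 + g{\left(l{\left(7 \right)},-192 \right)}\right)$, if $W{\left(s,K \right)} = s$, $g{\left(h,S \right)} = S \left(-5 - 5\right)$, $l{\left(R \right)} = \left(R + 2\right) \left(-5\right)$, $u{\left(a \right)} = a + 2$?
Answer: $-216074144$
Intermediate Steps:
$u{\left(a \right)} = 2 + a$
$l{\left(R \right)} = -10 - 5 R$ ($l{\left(R \right)} = \left(2 + R\right) \left(-5\right) = -10 - 5 R$)
$g{\left(h,S \right)} = - 10 S$ ($g{\left(h,S \right)} = S \left(-10\right) = - 10 S$)
$\left(-16436 + W{\left(u{\left(10 \right)},-72 \right)}\right) \left(11236 + g{\left(l{\left(7 \right)},-192 \right)}\right) = \left(-16436 + \left(2 + 10\right)\right) \left(11236 - -1920\right) = \left(-16436 + 12\right) \left(11236 + 1920\right) = \left(-16424\right) 13156 = -216074144$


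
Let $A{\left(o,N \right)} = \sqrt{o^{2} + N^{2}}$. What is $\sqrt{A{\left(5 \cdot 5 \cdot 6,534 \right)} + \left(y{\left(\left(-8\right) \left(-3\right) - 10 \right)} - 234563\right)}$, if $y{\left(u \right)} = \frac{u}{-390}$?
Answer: $\frac{\sqrt{-8919259440 + 228150 \sqrt{8546}}}{195} \approx 483.74 i$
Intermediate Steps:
$A{\left(o,N \right)} = \sqrt{N^{2} + o^{2}}$
$y{\left(u \right)} = - \frac{u}{390}$ ($y{\left(u \right)} = u \left(- \frac{1}{390}\right) = - \frac{u}{390}$)
$\sqrt{A{\left(5 \cdot 5 \cdot 6,534 \right)} + \left(y{\left(\left(-8\right) \left(-3\right) - 10 \right)} - 234563\right)} = \sqrt{\sqrt{534^{2} + \left(5 \cdot 5 \cdot 6\right)^{2}} - \left(234563 + \frac{\left(-8\right) \left(-3\right) - 10}{390}\right)} = \sqrt{\sqrt{285156 + \left(25 \cdot 6\right)^{2}} - \left(234563 + \frac{24 - 10}{390}\right)} = \sqrt{\sqrt{285156 + 150^{2}} - \frac{45739792}{195}} = \sqrt{\sqrt{285156 + 22500} - \frac{45739792}{195}} = \sqrt{\sqrt{307656} - \frac{45739792}{195}} = \sqrt{6 \sqrt{8546} - \frac{45739792}{195}} = \sqrt{- \frac{45739792}{195} + 6 \sqrt{8546}}$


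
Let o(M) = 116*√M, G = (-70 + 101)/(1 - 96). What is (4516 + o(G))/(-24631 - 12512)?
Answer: -4516/37143 - 116*I*√2945/3528585 ≈ -0.12158 - 0.001784*I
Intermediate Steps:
G = -31/95 (G = 31/(-95) = 31*(-1/95) = -31/95 ≈ -0.32632)
(4516 + o(G))/(-24631 - 12512) = (4516 + 116*√(-31/95))/(-24631 - 12512) = (4516 + 116*(I*√2945/95))/(-37143) = (4516 + 116*I*√2945/95)*(-1/37143) = -4516/37143 - 116*I*√2945/3528585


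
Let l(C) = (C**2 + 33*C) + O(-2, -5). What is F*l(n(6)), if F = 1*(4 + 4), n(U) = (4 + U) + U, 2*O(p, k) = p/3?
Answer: 18808/3 ≈ 6269.3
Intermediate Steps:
O(p, k) = p/6 (O(p, k) = (p/3)/2 = p/6)
n(U) = 4 + 2*U
l(C) = -1/3 + C**2 + 33*C (l(C) = (C**2 + 33*C) + (1/6)*(-2) = (C**2 + 33*C) - 1/3 = -1/3 + C**2 + 33*C)
F = 8 (F = 1*8 = 8)
F*l(n(6)) = 8*(-1/3 + (4 + 2*6)**2 + 33*(4 + 2*6)) = 8*(-1/3 + (4 + 12)**2 + 33*(4 + 12)) = 8*(-1/3 + 16**2 + 33*16) = 8*(-1/3 + 256 + 528) = 8*(2351/3) = 18808/3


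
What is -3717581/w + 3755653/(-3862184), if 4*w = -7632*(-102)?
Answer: -471527875661/23488837542 ≈ -20.075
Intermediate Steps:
w = 194616 (w = (-7632*(-102))/4 = (¼)*778464 = 194616)
-3717581/w + 3755653/(-3862184) = -3717581/194616 + 3755653/(-3862184) = -3717581*1/194616 + 3755653*(-1/3862184) = -3717581/194616 - 3755653/3862184 = -471527875661/23488837542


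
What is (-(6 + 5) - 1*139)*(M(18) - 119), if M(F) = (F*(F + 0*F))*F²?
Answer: -15728550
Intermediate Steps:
M(F) = F⁴ (M(F) = (F*(F + 0))*F² = (F*F)*F² = F²*F² = F⁴)
(-(6 + 5) - 1*139)*(M(18) - 119) = (-(6 + 5) - 1*139)*(18⁴ - 119) = (-11 - 139)*(104976 - 119) = (-1*11 - 139)*104857 = (-11 - 139)*104857 = -150*104857 = -15728550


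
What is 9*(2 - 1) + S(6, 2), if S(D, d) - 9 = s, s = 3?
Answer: 21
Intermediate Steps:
S(D, d) = 12 (S(D, d) = 9 + 3 = 12)
9*(2 - 1) + S(6, 2) = 9*(2 - 1) + 12 = 9*1 + 12 = 9 + 12 = 21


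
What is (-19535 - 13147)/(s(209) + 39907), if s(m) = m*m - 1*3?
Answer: -32682/83585 ≈ -0.39100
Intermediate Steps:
s(m) = -3 + m² (s(m) = m² - 3 = -3 + m²)
(-19535 - 13147)/(s(209) + 39907) = (-19535 - 13147)/((-3 + 209²) + 39907) = -32682/((-3 + 43681) + 39907) = -32682/(43678 + 39907) = -32682/83585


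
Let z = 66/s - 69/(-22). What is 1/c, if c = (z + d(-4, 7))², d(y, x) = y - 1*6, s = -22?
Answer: 484/47089 ≈ 0.010278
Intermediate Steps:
z = 3/22 (z = 66/(-22) - 69/(-22) = 66*(-1/22) - 69*(-1/22) = -3 + 69/22 = 3/22 ≈ 0.13636)
d(y, x) = -6 + y (d(y, x) = y - 6 = -6 + y)
c = 47089/484 (c = (3/22 + (-6 - 4))² = (3/22 - 10)² = (-217/22)² = 47089/484 ≈ 97.291)
1/c = 1/(47089/484) = 484/47089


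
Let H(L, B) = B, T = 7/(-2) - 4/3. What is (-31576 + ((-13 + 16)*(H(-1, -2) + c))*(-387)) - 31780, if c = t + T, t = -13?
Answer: -80659/2 ≈ -40330.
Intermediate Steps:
T = -29/6 (T = 7*(-1/2) - 4*1/3 = -7/2 - 4/3 = -29/6 ≈ -4.8333)
c = -107/6 (c = -13 - 29/6 = -107/6 ≈ -17.833)
(-31576 + ((-13 + 16)*(H(-1, -2) + c))*(-387)) - 31780 = (-31576 + ((-13 + 16)*(-2 - 107/6))*(-387)) - 31780 = (-31576 + (3*(-119/6))*(-387)) - 31780 = (-31576 - 119/2*(-387)) - 31780 = (-31576 + 46053/2) - 31780 = -17099/2 - 31780 = -80659/2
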